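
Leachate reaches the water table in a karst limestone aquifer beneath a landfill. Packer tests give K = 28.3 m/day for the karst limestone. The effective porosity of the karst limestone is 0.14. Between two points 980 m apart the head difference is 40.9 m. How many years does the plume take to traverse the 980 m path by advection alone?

Hydraulic gradient i = Δh / L = 40.9 / 980 = 0.04173.
Darcy flux q = K · i = 28.30 × 0.04173 = 1.181 m/day.
Seepage velocity v = q / n_e = 1.181 / 0.14 = 8.436 m/day.
Travel time t = L / v = 980 / 8.436 = 116.2 days = 0.3180 years.

0.318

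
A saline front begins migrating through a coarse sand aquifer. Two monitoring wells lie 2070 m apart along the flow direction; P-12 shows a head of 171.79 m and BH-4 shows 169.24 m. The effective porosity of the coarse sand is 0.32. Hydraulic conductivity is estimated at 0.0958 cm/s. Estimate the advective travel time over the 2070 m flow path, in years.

17.8

Convert K: 0.0958 cm/s × 864 = 82.77 m/day.
Hydraulic gradient i = (171.79 − 169.24) / 2070 = 2.55 / 2070 = 0.001232.
Darcy flux q = K · i = 82.77 × 0.001232 = 0.1020 m/day.
Seepage velocity v = q / n_e = 0.1020 / 0.32 = 0.3186 m/day.
Travel time t = L / v = 2070 / 0.3186 = 6496 days = 17.79 years.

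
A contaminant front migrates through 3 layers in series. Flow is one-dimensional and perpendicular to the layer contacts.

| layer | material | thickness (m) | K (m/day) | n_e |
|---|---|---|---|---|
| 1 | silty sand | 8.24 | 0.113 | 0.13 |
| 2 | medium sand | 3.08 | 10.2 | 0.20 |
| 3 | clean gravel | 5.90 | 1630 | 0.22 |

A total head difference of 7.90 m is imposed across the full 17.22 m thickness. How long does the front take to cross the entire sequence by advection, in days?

With flow normal to the layers, continuity requires the same specific discharge q through every layer.
Σ(b_i/K_i) = 8.24/0.113 + 3.08/10.2 + 5.90/1630 = 73.23 d.
q = Δh / Σ(b_i/K_i) = 7.90 / 73.23 = 0.1079 m/day.
In each layer the seepage velocity is v_i = q/n_i, so the layer transit time is t_i = b_i·n_i / q:
  layer 1 (silty sand): t_1 = 8.24 × 0.13 / 0.1079 = 9.929 d
  layer 2 (medium sand): t_2 = 3.08 × 0.20 / 0.1079 = 5.710 d
  layer 3 (clean gravel): t_3 = 5.90 × 0.22 / 0.1079 = 12.03 d
Total t = Σ t_i = 27.67 days.

27.7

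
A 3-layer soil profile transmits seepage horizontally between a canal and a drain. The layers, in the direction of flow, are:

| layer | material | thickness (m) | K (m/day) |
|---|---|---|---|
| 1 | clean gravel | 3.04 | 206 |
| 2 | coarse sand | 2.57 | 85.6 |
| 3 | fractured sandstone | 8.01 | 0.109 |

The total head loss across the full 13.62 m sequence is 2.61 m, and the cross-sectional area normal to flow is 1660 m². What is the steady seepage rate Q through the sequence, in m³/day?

58.9

Flow is perpendicular to layering, so the layers act in series and the equivalent K is the thickness-weighted harmonic mean.
Total thickness L = 3.04 + 2.57 + 8.01 = 13.62 m.
Σ(b_i/K_i) = 3.04/206 + 2.57/85.6 + 8.01/0.109 = 73.53 d.
K_eq = L / Σ(b_i/K_i) = 13.62 / 73.53 = 0.1852 m/day.
Q = K_eq · A · (Δh/L) = 0.1852 × 1660 × (2.61/13.62) = 58.92 m³/day.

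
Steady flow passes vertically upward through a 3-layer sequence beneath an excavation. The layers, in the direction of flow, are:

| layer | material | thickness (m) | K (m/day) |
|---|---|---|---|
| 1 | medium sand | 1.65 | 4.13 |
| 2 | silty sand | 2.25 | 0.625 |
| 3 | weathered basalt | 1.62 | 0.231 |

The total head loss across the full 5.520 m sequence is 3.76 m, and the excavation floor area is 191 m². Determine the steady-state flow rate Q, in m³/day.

Flow is perpendicular to layering, so the layers act in series and the equivalent K is the thickness-weighted harmonic mean.
Total thickness L = 1.65 + 2.25 + 1.62 = 5.520 m.
Σ(b_i/K_i) = 1.65/4.13 + 2.25/0.625 + 1.62/0.231 = 11.01 d.
K_eq = L / Σ(b_i/K_i) = 5.520 / 11.01 = 0.5012 m/day.
Q = K_eq · A · (Δh/L) = 0.5012 × 191 × (3.76/5.520) = 65.21 m³/day.

65.2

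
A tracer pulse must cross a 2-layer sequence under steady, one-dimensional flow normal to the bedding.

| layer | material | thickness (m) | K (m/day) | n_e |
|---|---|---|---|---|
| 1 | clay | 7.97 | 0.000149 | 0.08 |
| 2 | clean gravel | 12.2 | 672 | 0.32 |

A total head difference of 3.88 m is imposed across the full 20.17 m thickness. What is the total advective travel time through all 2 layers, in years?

171

With flow normal to the layers, continuity requires the same specific discharge q through every layer.
Σ(b_i/K_i) = 7.97/0.000149 + 12.2/672 = 53490 d.
q = Δh / Σ(b_i/K_i) = 3.88 / 53490 = 7.254e-05 m/day.
In each layer the seepage velocity is v_i = q/n_i, so the layer transit time is t_i = b_i·n_i / q:
  layer 1 (clay): t_1 = 7.97 × 0.08 / 7.254e-05 = 8790 d
  layer 2 (clean gravel): t_2 = 12.2 × 0.32 / 7.254e-05 = 53821 d
Total t = Σ t_i = 62611 days = 171.4 years.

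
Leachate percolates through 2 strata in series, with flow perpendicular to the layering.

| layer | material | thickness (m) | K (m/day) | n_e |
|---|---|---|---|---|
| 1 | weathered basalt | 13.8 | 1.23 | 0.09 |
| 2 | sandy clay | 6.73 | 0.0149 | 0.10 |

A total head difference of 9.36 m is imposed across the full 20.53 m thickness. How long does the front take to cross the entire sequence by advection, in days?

94.7

With flow normal to the layers, continuity requires the same specific discharge q through every layer.
Σ(b_i/K_i) = 13.8/1.23 + 6.73/0.0149 = 462.9 d.
q = Δh / Σ(b_i/K_i) = 9.36 / 462.9 = 0.02022 m/day.
In each layer the seepage velocity is v_i = q/n_i, so the layer transit time is t_i = b_i·n_i / q:
  layer 1 (weathered basalt): t_1 = 13.8 × 0.09 / 0.02022 = 61.42 d
  layer 2 (sandy clay): t_2 = 6.73 × 0.10 / 0.02022 = 33.28 d
Total t = Σ t_i = 94.71 days.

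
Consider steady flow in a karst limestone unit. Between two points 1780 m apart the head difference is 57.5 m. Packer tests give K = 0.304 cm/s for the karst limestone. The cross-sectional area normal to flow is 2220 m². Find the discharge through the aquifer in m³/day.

18800

Convert K: 0.304 cm/s × 864 = 262.7 m/day.
Hydraulic gradient i = Δh / L = 57.5 / 1780 = 0.03230.
Darcy's law: Q = K · A · i = 262.7 × 2220 × 0.03230 = 18836 m³/day.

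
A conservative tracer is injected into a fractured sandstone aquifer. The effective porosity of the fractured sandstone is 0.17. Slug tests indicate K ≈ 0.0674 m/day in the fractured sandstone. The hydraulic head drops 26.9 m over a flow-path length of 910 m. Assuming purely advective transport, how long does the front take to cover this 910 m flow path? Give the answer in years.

213

Hydraulic gradient i = Δh / L = 26.9 / 910 = 0.02956.
Darcy flux q = K · i = 0.06740 × 0.02956 = 0.001992 m/day.
Seepage velocity v = q / n_e = 0.001992 / 0.17 = 0.01172 m/day.
Travel time t = L / v = 910 / 0.01172 = 77646 days = 212.6 years.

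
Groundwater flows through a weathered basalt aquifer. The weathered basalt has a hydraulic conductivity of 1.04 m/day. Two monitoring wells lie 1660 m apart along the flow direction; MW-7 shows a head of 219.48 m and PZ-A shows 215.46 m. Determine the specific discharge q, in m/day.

Hydraulic gradient i = (219.48 − 215.46) / 1660 = 4.02 / 1660 = 0.002422.
Specific discharge q = K · i = 1.040 × 0.002422 = 0.002519 m/day.

0.00252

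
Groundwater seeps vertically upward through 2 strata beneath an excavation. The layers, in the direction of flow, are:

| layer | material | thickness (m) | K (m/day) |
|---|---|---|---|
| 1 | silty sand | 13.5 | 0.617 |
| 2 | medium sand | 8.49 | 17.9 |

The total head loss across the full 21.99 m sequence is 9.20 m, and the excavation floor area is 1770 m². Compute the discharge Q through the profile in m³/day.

Flow is perpendicular to layering, so the layers act in series and the equivalent K is the thickness-weighted harmonic mean.
Total thickness L = 13.5 + 8.49 = 21.99 m.
Σ(b_i/K_i) = 13.5/0.617 + 8.49/17.9 = 22.35 d.
K_eq = L / Σ(b_i/K_i) = 21.99 / 22.35 = 0.9837 m/day.
Q = K_eq · A · (Δh/L) = 0.9837 × 1770 × (9.20/21.99) = 728.4 m³/day.

728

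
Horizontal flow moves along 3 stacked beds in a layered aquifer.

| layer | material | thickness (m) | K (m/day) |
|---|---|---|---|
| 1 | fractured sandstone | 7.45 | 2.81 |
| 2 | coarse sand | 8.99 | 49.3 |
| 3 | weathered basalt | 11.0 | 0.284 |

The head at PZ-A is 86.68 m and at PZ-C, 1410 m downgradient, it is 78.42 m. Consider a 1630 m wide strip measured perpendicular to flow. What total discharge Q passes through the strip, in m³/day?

Flow is parallel to layering, so each bed carries its own Darcy discharge and the transmissivities add.
Σ(K_i·b_i) = 2.81×7.45 + 49.3×8.99 + 0.284×11.0 = 467.3 m²/day.
Hydraulic gradient i = (86.68 − 78.42) / 1410 = 8.26 / 1410 = 0.005858.
Q = Σ(K_i·b_i) · W · i = 467.3 × 1630 × 0.005858 = 4462 m³/day.

4460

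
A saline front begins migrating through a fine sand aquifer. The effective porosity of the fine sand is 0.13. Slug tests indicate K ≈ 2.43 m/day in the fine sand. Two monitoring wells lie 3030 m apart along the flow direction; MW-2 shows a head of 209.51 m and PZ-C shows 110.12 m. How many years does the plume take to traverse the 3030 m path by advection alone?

13.5

Hydraulic gradient i = (209.51 − 110.12) / 3030 = 99.39 / 3030 = 0.03280.
Darcy flux q = K · i = 2.430 × 0.03280 = 0.07971 m/day.
Seepage velocity v = q / n_e = 0.07971 / 0.13 = 0.6131 m/day.
Travel time t = L / v = 3030 / 0.6131 = 4942 days = 13.53 years.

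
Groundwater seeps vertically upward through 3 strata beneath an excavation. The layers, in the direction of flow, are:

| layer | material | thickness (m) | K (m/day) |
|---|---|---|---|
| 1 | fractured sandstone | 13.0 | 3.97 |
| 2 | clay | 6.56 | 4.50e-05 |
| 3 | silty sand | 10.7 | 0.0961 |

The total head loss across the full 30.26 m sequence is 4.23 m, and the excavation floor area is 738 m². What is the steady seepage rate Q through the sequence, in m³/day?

Flow is perpendicular to layering, so the layers act in series and the equivalent K is the thickness-weighted harmonic mean.
Total thickness L = 13.0 + 6.56 + 10.7 = 30.26 m.
Σ(b_i/K_i) = 13.0/3.97 + 6.56/4.50e-05 + 10.7/0.0961 = 1.459e+05 d.
K_eq = L / Σ(b_i/K_i) = 30.26 / 1.459e+05 = 0.0002074 m/day.
Q = K_eq · A · (Δh/L) = 0.0002074 × 738 × (4.23/30.26) = 0.02140 m³/day.

0.0214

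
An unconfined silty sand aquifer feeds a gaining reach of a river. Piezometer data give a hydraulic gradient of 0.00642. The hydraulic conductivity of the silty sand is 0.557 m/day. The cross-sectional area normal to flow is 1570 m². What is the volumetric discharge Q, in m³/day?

5.61

Hydraulic gradient i = 0.00642.
Darcy's law: Q = K · A · i = 0.5570 × 1570 × 0.006420 = 5.614 m³/day.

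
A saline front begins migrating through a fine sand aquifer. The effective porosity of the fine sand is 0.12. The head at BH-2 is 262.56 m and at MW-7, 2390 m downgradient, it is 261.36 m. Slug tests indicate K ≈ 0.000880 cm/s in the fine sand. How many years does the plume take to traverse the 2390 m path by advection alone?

2060

Convert K: 0.000880 cm/s × 864 = 0.7603 m/day.
Hydraulic gradient i = (262.56 − 261.36) / 2390 = 1.2 / 2390 = 0.0005021.
Darcy flux q = K · i = 0.7603 × 0.0005021 = 0.0003818 m/day.
Seepage velocity v = q / n_e = 0.0003818 / 0.12 = 0.003181 m/day.
Travel time t = L / v = 2390 / 0.003181 = 7.513e+05 days = 2057 years.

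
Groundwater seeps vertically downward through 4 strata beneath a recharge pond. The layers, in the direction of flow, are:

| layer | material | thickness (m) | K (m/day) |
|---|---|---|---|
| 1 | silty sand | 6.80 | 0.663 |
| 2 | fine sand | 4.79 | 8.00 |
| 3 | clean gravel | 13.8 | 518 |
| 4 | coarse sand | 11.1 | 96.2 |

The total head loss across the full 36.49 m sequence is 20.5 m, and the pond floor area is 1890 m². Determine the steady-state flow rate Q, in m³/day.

3520

Flow is perpendicular to layering, so the layers act in series and the equivalent K is the thickness-weighted harmonic mean.
Total thickness L = 6.80 + 4.79 + 13.8 + 11.1 = 36.49 m.
Σ(b_i/K_i) = 6.80/0.663 + 4.79/8.00 + 13.8/518 + 11.1/96.2 = 11.00 d.
K_eq = L / Σ(b_i/K_i) = 36.49 / 11.00 = 3.318 m/day.
Q = K_eq · A · (Δh/L) = 3.318 × 1890 × (20.5/36.49) = 3523 m³/day.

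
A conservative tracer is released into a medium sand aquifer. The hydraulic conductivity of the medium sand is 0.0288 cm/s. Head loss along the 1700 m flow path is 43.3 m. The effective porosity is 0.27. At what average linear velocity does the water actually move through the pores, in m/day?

Convert K: 0.0288 cm/s × 864 = 24.88 m/day.
Hydraulic gradient i = Δh / L = 43.3 / 1700 = 0.02547.
Darcy flux q = K · i = 24.88 × 0.02547 = 0.6338 m/day.
Seepage velocity v = q / n_e = 0.6338 / 0.27 = 2.347 m/day.

2.35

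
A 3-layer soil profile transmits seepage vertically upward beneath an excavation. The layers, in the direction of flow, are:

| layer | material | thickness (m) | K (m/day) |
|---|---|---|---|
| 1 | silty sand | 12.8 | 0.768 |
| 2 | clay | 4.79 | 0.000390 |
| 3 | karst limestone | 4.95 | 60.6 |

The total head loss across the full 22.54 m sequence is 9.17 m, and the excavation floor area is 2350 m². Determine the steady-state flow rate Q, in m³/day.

1.75

Flow is perpendicular to layering, so the layers act in series and the equivalent K is the thickness-weighted harmonic mean.
Total thickness L = 12.8 + 4.79 + 4.95 = 22.54 m.
Σ(b_i/K_i) = 12.8/0.768 + 4.79/0.000390 + 4.95/60.6 = 12299 d.
K_eq = L / Σ(b_i/K_i) = 22.54 / 12299 = 0.001833 m/day.
Q = K_eq · A · (Δh/L) = 0.001833 × 2350 × (9.17/22.54) = 1.752 m³/day.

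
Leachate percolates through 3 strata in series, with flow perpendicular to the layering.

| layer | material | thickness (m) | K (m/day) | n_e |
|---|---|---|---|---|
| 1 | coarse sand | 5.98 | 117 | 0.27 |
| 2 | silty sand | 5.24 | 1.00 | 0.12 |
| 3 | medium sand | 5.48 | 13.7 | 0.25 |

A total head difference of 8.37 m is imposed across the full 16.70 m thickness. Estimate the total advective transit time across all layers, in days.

2.46

With flow normal to the layers, continuity requires the same specific discharge q through every layer.
Σ(b_i/K_i) = 5.98/117 + 5.24/1.00 + 5.48/13.7 = 5.691 d.
q = Δh / Σ(b_i/K_i) = 8.37 / 5.691 = 1.471 m/day.
In each layer the seepage velocity is v_i = q/n_i, so the layer transit time is t_i = b_i·n_i / q:
  layer 1 (coarse sand): t_1 = 5.98 × 0.27 / 1.471 = 1.098 d
  layer 2 (silty sand): t_2 = 5.24 × 0.12 / 1.471 = 0.4275 d
  layer 3 (medium sand): t_3 = 5.48 × 0.25 / 1.471 = 0.9315 d
Total t = Σ t_i = 2.457 days.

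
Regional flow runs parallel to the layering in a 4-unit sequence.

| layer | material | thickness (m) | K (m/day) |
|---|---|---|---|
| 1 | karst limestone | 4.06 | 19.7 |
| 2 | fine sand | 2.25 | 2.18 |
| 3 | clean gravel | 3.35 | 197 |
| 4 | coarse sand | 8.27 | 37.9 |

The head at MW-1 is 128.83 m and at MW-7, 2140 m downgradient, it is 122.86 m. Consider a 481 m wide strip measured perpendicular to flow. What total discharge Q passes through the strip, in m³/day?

Flow is parallel to layering, so each bed carries its own Darcy discharge and the transmissivities add.
Σ(K_i·b_i) = 19.7×4.06 + 2.18×2.25 + 197×3.35 + 37.9×8.27 = 1058 m²/day.
Hydraulic gradient i = (128.83 − 122.86) / 2140 = 5.97 / 2140 = 0.002790.
Q = Σ(K_i·b_i) · W · i = 1058 × 481 × 0.002790 = 1420 m³/day.

1420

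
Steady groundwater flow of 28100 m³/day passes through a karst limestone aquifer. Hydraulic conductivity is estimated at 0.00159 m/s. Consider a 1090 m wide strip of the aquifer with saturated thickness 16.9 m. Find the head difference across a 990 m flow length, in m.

11.0

Convert K: 0.00159 m/s × 86400 = 137.4 m/day.
Cross-sectional area A = 1090 × 16.9 = 18421 m².
From Q = K·A·i, i = Q / (K·A) = 28100 / (137.4 × 18421) = 0.01110.
Head loss Δh = i · L = 0.01110 × 990 = 10.99 m.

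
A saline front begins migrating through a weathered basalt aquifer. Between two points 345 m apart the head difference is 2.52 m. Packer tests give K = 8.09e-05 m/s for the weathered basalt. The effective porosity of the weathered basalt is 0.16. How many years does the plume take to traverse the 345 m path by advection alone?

Convert K: 8.09e-05 m/s × 86400 = 6.990 m/day.
Hydraulic gradient i = Δh / L = 2.52 / 345 = 0.007304.
Darcy flux q = K · i = 6.990 × 0.007304 = 0.05106 m/day.
Seepage velocity v = q / n_e = 0.05106 / 0.16 = 0.3191 m/day.
Travel time t = L / v = 345 / 0.3191 = 1081 days = 2.960 years.

2.96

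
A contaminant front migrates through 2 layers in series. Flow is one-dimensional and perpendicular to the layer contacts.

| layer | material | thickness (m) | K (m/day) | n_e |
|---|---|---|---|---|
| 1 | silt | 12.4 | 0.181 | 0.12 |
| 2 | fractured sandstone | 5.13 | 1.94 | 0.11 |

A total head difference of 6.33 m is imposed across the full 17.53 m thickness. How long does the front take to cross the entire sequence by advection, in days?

23.1

With flow normal to the layers, continuity requires the same specific discharge q through every layer.
Σ(b_i/K_i) = 12.4/0.181 + 5.13/1.94 = 71.15 d.
q = Δh / Σ(b_i/K_i) = 6.33 / 71.15 = 0.08896 m/day.
In each layer the seepage velocity is v_i = q/n_i, so the layer transit time is t_i = b_i·n_i / q:
  layer 1 (silt): t_1 = 12.4 × 0.12 / 0.08896 = 16.73 d
  layer 2 (fractured sandstone): t_2 = 5.13 × 0.11 / 0.08896 = 6.343 d
Total t = Σ t_i = 23.07 days.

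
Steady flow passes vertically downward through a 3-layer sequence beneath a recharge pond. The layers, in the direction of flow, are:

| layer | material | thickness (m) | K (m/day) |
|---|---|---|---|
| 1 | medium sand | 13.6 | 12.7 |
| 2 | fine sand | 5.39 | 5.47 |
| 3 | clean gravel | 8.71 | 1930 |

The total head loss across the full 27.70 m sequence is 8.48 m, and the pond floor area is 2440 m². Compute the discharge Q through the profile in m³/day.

Flow is perpendicular to layering, so the layers act in series and the equivalent K is the thickness-weighted harmonic mean.
Total thickness L = 13.6 + 5.39 + 8.71 = 27.70 m.
Σ(b_i/K_i) = 13.6/12.7 + 5.39/5.47 + 8.71/1930 = 2.061 d.
K_eq = L / Σ(b_i/K_i) = 27.70 / 2.061 = 13.44 m/day.
Q = K_eq · A · (Δh/L) = 13.44 × 2440 × (8.48/27.70) = 10041 m³/day.

10000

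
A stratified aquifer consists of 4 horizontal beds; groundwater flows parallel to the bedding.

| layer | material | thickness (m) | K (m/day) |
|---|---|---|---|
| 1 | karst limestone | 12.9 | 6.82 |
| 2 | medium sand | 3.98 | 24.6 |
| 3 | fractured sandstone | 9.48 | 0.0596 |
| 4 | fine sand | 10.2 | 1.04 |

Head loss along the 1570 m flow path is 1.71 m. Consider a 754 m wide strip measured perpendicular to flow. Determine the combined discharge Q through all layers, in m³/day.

162

Flow is parallel to layering, so each bed carries its own Darcy discharge and the transmissivities add.
Σ(K_i·b_i) = 6.82×12.9 + 24.6×3.98 + 0.0596×9.48 + 1.04×10.2 = 197.1 m²/day.
Hydraulic gradient i = Δh / L = 1.71 / 1570 = 0.001089.
Q = Σ(K_i·b_i) · W · i = 197.1 × 754 × 0.001089 = 161.8 m³/day.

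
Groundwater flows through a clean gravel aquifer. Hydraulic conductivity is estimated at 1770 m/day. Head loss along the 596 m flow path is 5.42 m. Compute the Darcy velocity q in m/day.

Hydraulic gradient i = Δh / L = 5.42 / 596 = 0.009094.
Specific discharge q = K · i = 1770 × 0.009094 = 16.10 m/day.

16.1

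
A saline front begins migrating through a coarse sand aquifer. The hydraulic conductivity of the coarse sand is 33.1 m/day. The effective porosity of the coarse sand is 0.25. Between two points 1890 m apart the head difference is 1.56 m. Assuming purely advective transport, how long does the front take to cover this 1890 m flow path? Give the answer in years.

47.4

Hydraulic gradient i = Δh / L = 1.56 / 1890 = 0.0008254.
Darcy flux q = K · i = 33.10 × 0.0008254 = 0.02732 m/day.
Seepage velocity v = q / n_e = 0.02732 / 0.25 = 0.1093 m/day.
Travel time t = L / v = 1890 / 0.1093 = 17295 days = 47.35 years.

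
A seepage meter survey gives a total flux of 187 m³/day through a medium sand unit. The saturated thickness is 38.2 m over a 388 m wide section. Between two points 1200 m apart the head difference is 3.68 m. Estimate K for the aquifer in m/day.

Cross-sectional area A = 388 × 38.2 = 14822 m².
Hydraulic gradient i = Δh / L = 3.68 / 1200 = 0.003067.
From Q = K·A·i, K = Q / (A·i) = 187 / (14822 × 0.003067) = 4.114 m/day.

4.11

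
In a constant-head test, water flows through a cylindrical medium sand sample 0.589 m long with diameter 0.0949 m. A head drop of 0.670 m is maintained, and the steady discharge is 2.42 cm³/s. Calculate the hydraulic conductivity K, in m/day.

26.0

Cross-sectional area A = π·(d/2)² = π × (0.0949/2)² = 0.007073 m².
Convert discharge: 2.42 cm³/s = 2.420e-06 m³/s.
Darcy's law rearranged: K = Q·L / (A·Δh) = 2.420e-06 × 0.589 / (0.007073 × 0.670) = 0.0003008 m/s = 25.99 m/day.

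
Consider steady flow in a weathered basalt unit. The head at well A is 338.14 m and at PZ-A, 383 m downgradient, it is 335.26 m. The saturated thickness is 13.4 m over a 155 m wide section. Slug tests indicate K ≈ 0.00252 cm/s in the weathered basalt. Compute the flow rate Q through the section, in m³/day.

34.0

Convert K: 0.00252 cm/s × 864 = 2.177 m/day.
Cross-sectional area A = 155 × 13.4 = 2077 m².
Hydraulic gradient i = (338.14 − 335.26) / 383 = 2.88 / 383 = 0.007520.
Darcy's law: Q = K · A · i = 2.177 × 2077 × 0.007520 = 34.01 m³/day.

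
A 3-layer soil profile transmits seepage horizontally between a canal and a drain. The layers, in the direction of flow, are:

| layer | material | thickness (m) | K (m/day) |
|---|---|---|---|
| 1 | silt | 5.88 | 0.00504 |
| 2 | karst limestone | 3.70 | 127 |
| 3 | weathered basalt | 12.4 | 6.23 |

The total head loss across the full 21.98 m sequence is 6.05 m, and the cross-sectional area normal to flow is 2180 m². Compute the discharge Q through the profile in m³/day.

11.3

Flow is perpendicular to layering, so the layers act in series and the equivalent K is the thickness-weighted harmonic mean.
Total thickness L = 5.88 + 3.70 + 12.4 = 21.98 m.
Σ(b_i/K_i) = 5.88/0.00504 + 3.70/127 + 12.4/6.23 = 1169 d.
K_eq = L / Σ(b_i/K_i) = 21.98 / 1169 = 0.01881 m/day.
Q = K_eq · A · (Δh/L) = 0.01881 × 2180 × (6.05/21.98) = 11.29 m³/day.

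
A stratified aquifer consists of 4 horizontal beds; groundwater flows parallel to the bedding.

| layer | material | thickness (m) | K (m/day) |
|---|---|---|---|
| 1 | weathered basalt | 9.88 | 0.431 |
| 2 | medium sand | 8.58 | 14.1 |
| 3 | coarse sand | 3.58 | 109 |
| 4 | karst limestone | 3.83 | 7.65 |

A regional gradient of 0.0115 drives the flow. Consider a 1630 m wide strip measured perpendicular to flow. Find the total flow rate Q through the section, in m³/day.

Flow is parallel to layering, so each bed carries its own Darcy discharge and the transmissivities add.
Σ(K_i·b_i) = 0.431×9.88 + 14.1×8.58 + 109×3.58 + 7.65×3.83 = 544.8 m²/day.
Hydraulic gradient i = 0.0115.
Q = Σ(K_i·b_i) · W · i = 544.8 × 1630 × 0.01150 = 10211 m³/day.

10200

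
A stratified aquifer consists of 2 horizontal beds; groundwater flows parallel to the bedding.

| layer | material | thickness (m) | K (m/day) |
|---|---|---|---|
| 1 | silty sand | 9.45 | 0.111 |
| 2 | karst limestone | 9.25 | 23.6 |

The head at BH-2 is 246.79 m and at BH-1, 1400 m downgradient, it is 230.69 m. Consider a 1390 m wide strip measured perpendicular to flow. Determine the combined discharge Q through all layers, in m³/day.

3510

Flow is parallel to layering, so each bed carries its own Darcy discharge and the transmissivities add.
Σ(K_i·b_i) = 0.111×9.45 + 23.6×9.25 = 219.3 m²/day.
Hydraulic gradient i = (246.79 − 230.69) / 1400 = 16.1 / 1400 = 0.01150.
Q = Σ(K_i·b_i) · W · i = 219.3 × 1390 × 0.01150 = 3506 m³/day.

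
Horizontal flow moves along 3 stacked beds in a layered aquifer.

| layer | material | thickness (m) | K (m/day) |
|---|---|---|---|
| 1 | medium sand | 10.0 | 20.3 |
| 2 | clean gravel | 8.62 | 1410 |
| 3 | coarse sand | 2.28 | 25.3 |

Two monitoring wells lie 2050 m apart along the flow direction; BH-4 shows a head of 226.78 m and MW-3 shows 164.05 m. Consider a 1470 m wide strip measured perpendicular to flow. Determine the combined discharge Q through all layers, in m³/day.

Flow is parallel to layering, so each bed carries its own Darcy discharge and the transmissivities add.
Σ(K_i·b_i) = 20.3×10.0 + 1410×8.62 + 25.3×2.28 = 12415 m²/day.
Hydraulic gradient i = (226.78 − 164.05) / 2050 = 62.73 / 2050 = 0.03060.
Q = Σ(K_i·b_i) · W · i = 12415 × 1470 × 0.03060 = 5.584e+05 m³/day.

558000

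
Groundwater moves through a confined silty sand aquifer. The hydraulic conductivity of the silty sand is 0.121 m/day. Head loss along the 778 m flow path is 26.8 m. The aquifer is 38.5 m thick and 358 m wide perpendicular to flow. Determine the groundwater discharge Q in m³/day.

Cross-sectional area A = 358 × 38.5 = 13783 m².
Hydraulic gradient i = Δh / L = 26.8 / 778 = 0.03445.
Darcy's law: Q = K · A · i = 0.1210 × 13783 × 0.03445 = 57.45 m³/day.

57.4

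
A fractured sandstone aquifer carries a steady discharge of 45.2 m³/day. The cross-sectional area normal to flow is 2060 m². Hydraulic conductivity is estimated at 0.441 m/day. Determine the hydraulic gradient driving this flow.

From Q = K·A·i, i = Q / (K·A) = 45.2 / (0.4410 × 2060) = 0.04975.

0.0498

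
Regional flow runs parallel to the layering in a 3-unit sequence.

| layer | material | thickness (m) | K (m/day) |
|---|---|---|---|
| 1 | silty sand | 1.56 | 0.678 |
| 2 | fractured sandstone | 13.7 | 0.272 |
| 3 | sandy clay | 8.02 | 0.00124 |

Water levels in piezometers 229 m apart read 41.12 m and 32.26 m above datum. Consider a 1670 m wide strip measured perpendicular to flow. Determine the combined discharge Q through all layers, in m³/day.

310

Flow is parallel to layering, so each bed carries its own Darcy discharge and the transmissivities add.
Σ(K_i·b_i) = 0.678×1.56 + 0.272×13.7 + 0.00124×8.02 = 4.794 m²/day.
Hydraulic gradient i = (41.12 − 32.26) / 229 = 8.86 / 229 = 0.03869.
Q = Σ(K_i·b_i) · W · i = 4.794 × 1670 × 0.03869 = 309.8 m³/day.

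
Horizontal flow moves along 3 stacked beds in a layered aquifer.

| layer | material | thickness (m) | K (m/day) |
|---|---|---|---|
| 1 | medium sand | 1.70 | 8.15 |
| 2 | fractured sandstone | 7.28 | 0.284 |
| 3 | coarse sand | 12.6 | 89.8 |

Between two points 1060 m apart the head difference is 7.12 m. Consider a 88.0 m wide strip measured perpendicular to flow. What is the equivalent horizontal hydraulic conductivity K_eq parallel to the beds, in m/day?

53.2

Flow is parallel to layering, so each bed carries its own Darcy discharge and the transmissivities add.
Σ(K_i·b_i) = 8.15×1.70 + 0.284×7.28 + 89.8×12.6 = 1147 m²/day.
Total thickness b = 21.58 m, so K_eq = Σ(K_i·b_i)/b = 53.17 m/day.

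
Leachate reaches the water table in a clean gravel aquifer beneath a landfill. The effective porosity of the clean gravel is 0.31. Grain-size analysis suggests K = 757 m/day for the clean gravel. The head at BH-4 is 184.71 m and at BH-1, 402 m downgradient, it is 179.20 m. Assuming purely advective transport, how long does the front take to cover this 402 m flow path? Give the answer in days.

12.0

Hydraulic gradient i = (184.71 − 179.20) / 402 = 5.51 / 402 = 0.01371.
Darcy flux q = K · i = 757.0 × 0.01371 = 10.38 m/day.
Seepage velocity v = q / n_e = 10.38 / 0.31 = 33.47 m/day.
Travel time t = L / v = 402 / 33.47 = 12.01 days.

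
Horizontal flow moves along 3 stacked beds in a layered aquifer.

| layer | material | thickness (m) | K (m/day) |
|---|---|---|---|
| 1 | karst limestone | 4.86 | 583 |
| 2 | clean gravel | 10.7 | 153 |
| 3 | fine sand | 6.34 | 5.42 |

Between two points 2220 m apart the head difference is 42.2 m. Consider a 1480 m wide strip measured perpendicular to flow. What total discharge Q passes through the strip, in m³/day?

127000

Flow is parallel to layering, so each bed carries its own Darcy discharge and the transmissivities add.
Σ(K_i·b_i) = 583×4.86 + 153×10.7 + 5.42×6.34 = 4505 m²/day.
Hydraulic gradient i = Δh / L = 42.2 / 2220 = 0.01901.
Q = Σ(K_i·b_i) · W · i = 4505 × 1480 × 0.01901 = 1.267e+05 m³/day.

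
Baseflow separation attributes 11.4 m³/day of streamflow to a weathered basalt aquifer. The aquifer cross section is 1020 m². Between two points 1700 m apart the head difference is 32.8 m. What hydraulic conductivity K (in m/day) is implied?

Hydraulic gradient i = Δh / L = 32.8 / 1700 = 0.01929.
From Q = K·A·i, K = Q / (A·i) = 11.4 / (1020 × 0.01929) = 0.5793 m/day.

0.579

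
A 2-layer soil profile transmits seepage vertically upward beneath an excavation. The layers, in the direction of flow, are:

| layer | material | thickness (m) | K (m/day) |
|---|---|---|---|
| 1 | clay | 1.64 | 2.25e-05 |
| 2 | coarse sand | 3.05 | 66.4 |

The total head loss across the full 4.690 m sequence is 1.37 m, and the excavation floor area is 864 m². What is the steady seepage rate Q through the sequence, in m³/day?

0.0162

Flow is perpendicular to layering, so the layers act in series and the equivalent K is the thickness-weighted harmonic mean.
Total thickness L = 1.64 + 3.05 = 4.690 m.
Σ(b_i/K_i) = 1.64/2.25e-05 + 3.05/66.4 = 72889 d.
K_eq = L / Σ(b_i/K_i) = 4.690 / 72889 = 6.434e-05 m/day.
Q = K_eq · A · (Δh/L) = 6.434e-05 × 864 × (1.37/4.690) = 0.01624 m³/day.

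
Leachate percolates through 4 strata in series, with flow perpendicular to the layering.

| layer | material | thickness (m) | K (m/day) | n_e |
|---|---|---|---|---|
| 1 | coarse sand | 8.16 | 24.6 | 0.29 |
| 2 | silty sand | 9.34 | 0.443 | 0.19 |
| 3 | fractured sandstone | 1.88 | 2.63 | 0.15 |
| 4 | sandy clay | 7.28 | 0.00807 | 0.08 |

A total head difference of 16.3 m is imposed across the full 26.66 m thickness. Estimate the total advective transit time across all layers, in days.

284

With flow normal to the layers, continuity requires the same specific discharge q through every layer.
Σ(b_i/K_i) = 8.16/24.6 + 9.34/0.443 + 1.88/2.63 + 7.28/0.00807 = 924.2 d.
q = Δh / Σ(b_i/K_i) = 16.3 / 924.2 = 0.01764 m/day.
In each layer the seepage velocity is v_i = q/n_i, so the layer transit time is t_i = b_i·n_i / q:
  layer 1 (coarse sand): t_1 = 8.16 × 0.29 / 0.01764 = 134.2 d
  layer 2 (silty sand): t_2 = 9.34 × 0.19 / 0.01764 = 100.6 d
  layer 3 (fractured sandstone): t_3 = 1.88 × 0.15 / 0.01764 = 15.99 d
  layer 4 (sandy clay): t_4 = 7.28 × 0.08 / 0.01764 = 33.02 d
Total t = Σ t_i = 283.8 days.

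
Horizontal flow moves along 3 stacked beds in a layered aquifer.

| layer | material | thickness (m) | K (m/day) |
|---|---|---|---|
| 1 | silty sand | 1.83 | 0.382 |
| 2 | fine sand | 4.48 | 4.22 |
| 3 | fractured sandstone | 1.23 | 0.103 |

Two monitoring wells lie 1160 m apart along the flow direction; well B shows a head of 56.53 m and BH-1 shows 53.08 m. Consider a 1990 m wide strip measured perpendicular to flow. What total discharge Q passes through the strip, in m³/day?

Flow is parallel to layering, so each bed carries its own Darcy discharge and the transmissivities add.
Σ(K_i·b_i) = 0.382×1.83 + 4.22×4.48 + 0.103×1.23 = 19.73 m²/day.
Hydraulic gradient i = (56.53 − 53.08) / 1160 = 3.45 / 1160 = 0.002974.
Q = Σ(K_i·b_i) · W · i = 19.73 × 1990 × 0.002974 = 116.8 m³/day.

117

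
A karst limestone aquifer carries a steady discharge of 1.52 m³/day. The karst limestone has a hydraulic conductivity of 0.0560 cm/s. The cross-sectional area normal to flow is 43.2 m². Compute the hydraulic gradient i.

Convert K: 0.0560 cm/s × 864 = 48.38 m/day.
From Q = K·A·i, i = Q / (K·A) = 1.52 / (48.38 × 43.20) = 0.0007272.

0.000727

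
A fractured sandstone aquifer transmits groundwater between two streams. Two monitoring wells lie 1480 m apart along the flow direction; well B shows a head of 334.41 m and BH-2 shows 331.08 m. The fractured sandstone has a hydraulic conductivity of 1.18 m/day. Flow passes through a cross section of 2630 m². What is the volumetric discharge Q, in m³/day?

Hydraulic gradient i = (334.41 − 331.08) / 1480 = 3.33 / 1480 = 0.002250.
Darcy's law: Q = K · A · i = 1.180 × 2630 × 0.002250 = 6.983 m³/day.

6.98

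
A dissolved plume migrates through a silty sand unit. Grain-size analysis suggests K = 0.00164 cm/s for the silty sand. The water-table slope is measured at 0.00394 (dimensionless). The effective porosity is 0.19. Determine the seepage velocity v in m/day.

0.0294

Convert K: 0.00164 cm/s × 864 = 1.417 m/day.
Hydraulic gradient i = 0.00394.
Darcy flux q = K · i = 1.417 × 0.003940 = 0.005583 m/day.
Seepage velocity v = q / n_e = 0.005583 / 0.19 = 0.02938 m/day.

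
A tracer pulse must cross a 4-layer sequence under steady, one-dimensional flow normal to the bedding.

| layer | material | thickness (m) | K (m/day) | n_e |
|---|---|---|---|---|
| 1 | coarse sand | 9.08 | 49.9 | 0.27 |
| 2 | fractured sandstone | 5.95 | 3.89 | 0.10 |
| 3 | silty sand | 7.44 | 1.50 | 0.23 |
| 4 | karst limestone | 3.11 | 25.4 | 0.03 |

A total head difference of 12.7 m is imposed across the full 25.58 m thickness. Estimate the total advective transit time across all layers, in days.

2.60

With flow normal to the layers, continuity requires the same specific discharge q through every layer.
Σ(b_i/K_i) = 9.08/49.9 + 5.95/3.89 + 7.44/1.50 + 3.11/25.4 = 6.794 d.
q = Δh / Σ(b_i/K_i) = 12.7 / 6.794 = 1.869 m/day.
In each layer the seepage velocity is v_i = q/n_i, so the layer transit time is t_i = b_i·n_i / q:
  layer 1 (coarse sand): t_1 = 9.08 × 0.27 / 1.869 = 1.312 d
  layer 2 (fractured sandstone): t_2 = 5.95 × 0.10 / 1.869 = 0.3183 d
  layer 3 (silty sand): t_3 = 7.44 × 0.23 / 1.869 = 0.9154 d
  layer 4 (karst limestone): t_4 = 3.11 × 0.03 / 1.869 = 0.04991 d
Total t = Σ t_i = 2.595 days.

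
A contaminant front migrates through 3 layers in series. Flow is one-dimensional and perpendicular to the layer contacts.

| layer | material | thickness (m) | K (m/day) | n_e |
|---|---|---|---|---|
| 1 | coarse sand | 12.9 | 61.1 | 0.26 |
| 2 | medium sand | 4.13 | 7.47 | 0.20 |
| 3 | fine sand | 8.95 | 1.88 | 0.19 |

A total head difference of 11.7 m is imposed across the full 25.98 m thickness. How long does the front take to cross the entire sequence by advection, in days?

2.78

With flow normal to the layers, continuity requires the same specific discharge q through every layer.
Σ(b_i/K_i) = 12.9/61.1 + 4.13/7.47 + 8.95/1.88 = 5.525 d.
q = Δh / Σ(b_i/K_i) = 11.7 / 5.525 = 2.118 m/day.
In each layer the seepage velocity is v_i = q/n_i, so the layer transit time is t_i = b_i·n_i / q:
  layer 1 (coarse sand): t_1 = 12.9 × 0.26 / 2.118 = 1.584 d
  layer 2 (medium sand): t_2 = 4.13 × 0.20 / 2.118 = 0.3900 d
  layer 3 (fine sand): t_3 = 8.95 × 0.19 / 2.118 = 0.8030 d
Total t = Σ t_i = 2.777 days.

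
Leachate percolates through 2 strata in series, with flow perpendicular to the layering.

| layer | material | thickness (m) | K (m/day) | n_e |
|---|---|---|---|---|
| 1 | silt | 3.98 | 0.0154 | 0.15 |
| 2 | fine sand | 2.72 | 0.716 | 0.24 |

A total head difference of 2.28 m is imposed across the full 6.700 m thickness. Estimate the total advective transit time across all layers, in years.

0.394

With flow normal to the layers, continuity requires the same specific discharge q through every layer.
Σ(b_i/K_i) = 3.98/0.0154 + 2.72/0.716 = 262.2 d.
q = Δh / Σ(b_i/K_i) = 2.28 / 262.2 = 0.008694 m/day.
In each layer the seepage velocity is v_i = q/n_i, so the layer transit time is t_i = b_i·n_i / q:
  layer 1 (silt): t_1 = 3.98 × 0.15 / 0.008694 = 68.67 d
  layer 2 (fine sand): t_2 = 2.72 × 0.24 / 0.008694 = 75.08 d
Total t = Σ t_i = 143.7 days = 0.3936 years.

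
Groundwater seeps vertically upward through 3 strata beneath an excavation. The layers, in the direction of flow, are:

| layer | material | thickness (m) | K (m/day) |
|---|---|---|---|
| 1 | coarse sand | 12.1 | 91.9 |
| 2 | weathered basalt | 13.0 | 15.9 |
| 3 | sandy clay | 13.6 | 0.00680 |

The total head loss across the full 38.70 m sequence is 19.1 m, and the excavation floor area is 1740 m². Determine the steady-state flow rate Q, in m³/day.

16.6

Flow is perpendicular to layering, so the layers act in series and the equivalent K is the thickness-weighted harmonic mean.
Total thickness L = 12.1 + 13.0 + 13.6 = 38.70 m.
Σ(b_i/K_i) = 12.1/91.9 + 13.0/15.9 + 13.6/0.00680 = 2001 d.
K_eq = L / Σ(b_i/K_i) = 38.70 / 2001 = 0.01934 m/day.
Q = K_eq · A · (Δh/L) = 0.01934 × 1740 × (19.1/38.70) = 16.61 m³/day.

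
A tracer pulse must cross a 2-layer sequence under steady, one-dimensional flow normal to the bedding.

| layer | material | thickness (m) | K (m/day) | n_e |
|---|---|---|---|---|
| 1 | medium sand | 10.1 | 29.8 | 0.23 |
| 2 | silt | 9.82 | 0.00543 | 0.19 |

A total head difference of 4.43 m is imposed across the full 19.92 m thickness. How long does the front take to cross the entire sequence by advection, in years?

4.68

With flow normal to the layers, continuity requires the same specific discharge q through every layer.
Σ(b_i/K_i) = 10.1/29.8 + 9.82/0.00543 = 1809 d.
q = Δh / Σ(b_i/K_i) = 4.43 / 1809 = 0.002449 m/day.
In each layer the seepage velocity is v_i = q/n_i, so the layer transit time is t_i = b_i·n_i / q:
  layer 1 (medium sand): t_1 = 10.1 × 0.23 / 0.002449 = 948.5 d
  layer 2 (silt): t_2 = 9.82 × 0.19 / 0.002449 = 761.8 d
Total t = Σ t_i = 1710 days = 4.683 years.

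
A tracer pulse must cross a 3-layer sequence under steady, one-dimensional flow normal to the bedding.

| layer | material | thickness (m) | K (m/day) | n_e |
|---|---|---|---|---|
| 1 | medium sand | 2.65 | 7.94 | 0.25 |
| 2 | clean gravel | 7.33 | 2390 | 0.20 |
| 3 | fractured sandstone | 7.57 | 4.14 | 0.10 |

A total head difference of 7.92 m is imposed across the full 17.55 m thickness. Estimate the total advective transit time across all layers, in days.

With flow normal to the layers, continuity requires the same specific discharge q through every layer.
Σ(b_i/K_i) = 2.65/7.94 + 7.33/2390 + 7.57/4.14 = 2.165 d.
q = Δh / Σ(b_i/K_i) = 7.92 / 2.165 = 3.658 m/day.
In each layer the seepage velocity is v_i = q/n_i, so the layer transit time is t_i = b_i·n_i / q:
  layer 1 (medium sand): t_1 = 2.65 × 0.25 / 3.658 = 0.1811 d
  layer 2 (clean gravel): t_2 = 7.33 × 0.20 / 3.658 = 0.4008 d
  layer 3 (fractured sandstone): t_3 = 7.57 × 0.10 / 3.658 = 0.2070 d
Total t = Σ t_i = 0.7889 days.

0.789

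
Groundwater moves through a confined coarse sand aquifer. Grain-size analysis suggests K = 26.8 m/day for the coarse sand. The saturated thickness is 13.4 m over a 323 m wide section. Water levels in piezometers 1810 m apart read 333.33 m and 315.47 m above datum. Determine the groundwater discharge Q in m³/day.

Cross-sectional area A = 323 × 13.4 = 4328 m².
Hydraulic gradient i = (333.33 − 315.47) / 1810 = 17.86 / 1810 = 0.009867.
Darcy's law: Q = K · A · i = 26.80 × 4328 × 0.009867 = 1145 m³/day.

1140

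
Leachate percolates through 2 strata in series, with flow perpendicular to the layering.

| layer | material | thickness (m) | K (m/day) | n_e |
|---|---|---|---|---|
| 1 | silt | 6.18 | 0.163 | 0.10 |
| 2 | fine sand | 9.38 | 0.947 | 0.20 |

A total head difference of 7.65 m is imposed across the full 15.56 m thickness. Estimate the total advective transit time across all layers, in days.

15.6

With flow normal to the layers, continuity requires the same specific discharge q through every layer.
Σ(b_i/K_i) = 6.18/0.163 + 9.38/0.947 = 47.82 d.
q = Δh / Σ(b_i/K_i) = 7.65 / 47.82 = 0.1600 m/day.
In each layer the seepage velocity is v_i = q/n_i, so the layer transit time is t_i = b_i·n_i / q:
  layer 1 (silt): t_1 = 6.18 × 0.10 / 0.1600 = 3.863 d
  layer 2 (fine sand): t_2 = 9.38 × 0.20 / 0.1600 = 11.73 d
Total t = Σ t_i = 15.59 days.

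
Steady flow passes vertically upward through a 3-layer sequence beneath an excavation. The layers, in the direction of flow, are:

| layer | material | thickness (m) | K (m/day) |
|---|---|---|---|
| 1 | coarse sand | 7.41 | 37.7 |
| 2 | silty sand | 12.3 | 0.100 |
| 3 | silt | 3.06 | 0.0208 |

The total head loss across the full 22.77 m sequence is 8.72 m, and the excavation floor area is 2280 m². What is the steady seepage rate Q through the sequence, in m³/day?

73.6

Flow is perpendicular to layering, so the layers act in series and the equivalent K is the thickness-weighted harmonic mean.
Total thickness L = 7.41 + 12.3 + 3.06 = 22.77 m.
Σ(b_i/K_i) = 7.41/37.7 + 12.3/0.100 + 3.06/0.0208 = 270.3 d.
K_eq = L / Σ(b_i/K_i) = 22.77 / 270.3 = 0.08424 m/day.
Q = K_eq · A · (Δh/L) = 0.08424 × 2280 × (8.72/22.77) = 73.55 m³/day.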